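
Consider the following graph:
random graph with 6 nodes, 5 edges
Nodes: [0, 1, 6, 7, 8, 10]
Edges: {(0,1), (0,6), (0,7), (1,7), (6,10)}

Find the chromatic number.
Clique number ω(G) = 3 (lower bound: χ ≥ ω).
The clique on [0, 1, 7] has size 3, forcing χ ≥ 3, and the coloring below uses 3 colors, so χ(G) = 3.
A valid 3-coloring: color 1: [0, 8, 10]; color 2: [6, 7]; color 3: [1].

χ(G) = 3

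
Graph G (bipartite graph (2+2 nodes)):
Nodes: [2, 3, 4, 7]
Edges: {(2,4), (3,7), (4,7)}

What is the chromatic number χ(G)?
Clique number ω(G) = 2 (lower bound: χ ≥ ω).
The graph is bipartite (no odd cycle), so 2 colors suffice: χ(G) = 2.
A valid 2-coloring: color 1: [2, 7]; color 2: [3, 4].

χ(G) = 2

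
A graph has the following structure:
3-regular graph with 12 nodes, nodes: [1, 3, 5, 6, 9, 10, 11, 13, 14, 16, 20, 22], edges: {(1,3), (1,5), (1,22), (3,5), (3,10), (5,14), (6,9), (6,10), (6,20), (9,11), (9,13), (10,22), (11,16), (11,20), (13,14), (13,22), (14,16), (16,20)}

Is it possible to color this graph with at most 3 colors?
Yes, G is 3-colorable

A valid 3-coloring: color 1: [3, 6, 13, 16]; color 2: [1, 9, 10, 14, 20]; color 3: [5, 11, 22].
(χ(G) = 3 ≤ 3.)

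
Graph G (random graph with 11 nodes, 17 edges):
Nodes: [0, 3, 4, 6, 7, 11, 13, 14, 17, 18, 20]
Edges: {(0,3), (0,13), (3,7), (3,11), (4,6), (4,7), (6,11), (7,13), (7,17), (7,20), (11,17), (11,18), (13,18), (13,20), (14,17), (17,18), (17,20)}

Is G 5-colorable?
A valid 5-coloring: color 1: [3, 4, 13, 17]; color 2: [0, 7, 11, 14]; color 3: [6, 18, 20].
(χ(G) = 3 ≤ 5.)

Yes, G is 5-colorable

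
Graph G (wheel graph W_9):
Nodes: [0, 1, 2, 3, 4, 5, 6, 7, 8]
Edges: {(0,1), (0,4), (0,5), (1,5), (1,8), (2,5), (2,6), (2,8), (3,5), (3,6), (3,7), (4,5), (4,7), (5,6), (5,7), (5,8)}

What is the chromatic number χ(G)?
χ(G) = 3

Clique number ω(G) = 3 (lower bound: χ ≥ ω).
The clique on [0, 1, 5] has size 3, forcing χ ≥ 3, and the coloring below uses 3 colors, so χ(G) = 3.
A valid 3-coloring: color 1: [5]; color 2: [0, 6, 7, 8]; color 3: [1, 2, 3, 4].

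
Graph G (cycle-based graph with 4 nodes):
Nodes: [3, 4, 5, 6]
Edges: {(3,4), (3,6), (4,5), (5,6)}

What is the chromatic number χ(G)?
Clique number ω(G) = 2 (lower bound: χ ≥ ω).
The graph is bipartite (no odd cycle), so 2 colors suffice: χ(G) = 2.
A valid 2-coloring: color 1: [4, 6]; color 2: [3, 5].

χ(G) = 2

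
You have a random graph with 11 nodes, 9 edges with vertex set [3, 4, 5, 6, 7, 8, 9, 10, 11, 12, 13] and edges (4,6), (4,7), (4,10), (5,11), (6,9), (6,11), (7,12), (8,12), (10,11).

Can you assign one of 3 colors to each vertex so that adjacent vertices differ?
Yes, G is 3-colorable

A valid 3-coloring: color 1: [3, 5, 6, 7, 8, 10, 13]; color 2: [4, 9, 11, 12].
(χ(G) = 2 ≤ 3.)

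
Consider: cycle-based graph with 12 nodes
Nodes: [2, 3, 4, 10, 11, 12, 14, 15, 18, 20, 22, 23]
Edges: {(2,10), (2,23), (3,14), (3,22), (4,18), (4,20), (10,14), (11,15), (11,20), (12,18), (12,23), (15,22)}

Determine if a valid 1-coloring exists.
Edge (2,10) forces its endpoints to differ, so 1 color is not enough.

No, G is not 1-colorable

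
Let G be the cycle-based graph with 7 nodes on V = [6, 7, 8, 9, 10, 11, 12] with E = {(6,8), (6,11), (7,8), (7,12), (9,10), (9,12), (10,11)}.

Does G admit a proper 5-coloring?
Yes, G is 5-colorable

A valid 5-coloring: color 1: [6, 7, 10]; color 2: [8, 9, 11]; color 3: [12].
(χ(G) = 3 ≤ 5.)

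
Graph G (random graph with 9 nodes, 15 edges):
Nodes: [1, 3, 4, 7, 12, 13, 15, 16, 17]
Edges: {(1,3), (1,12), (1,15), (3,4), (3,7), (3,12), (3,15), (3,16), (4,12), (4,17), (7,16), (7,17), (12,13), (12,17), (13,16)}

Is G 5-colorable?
Yes, G is 5-colorable

A valid 5-coloring: color 1: [3, 13, 17]; color 2: [12, 15, 16]; color 3: [1, 4, 7].
(χ(G) = 3 ≤ 5.)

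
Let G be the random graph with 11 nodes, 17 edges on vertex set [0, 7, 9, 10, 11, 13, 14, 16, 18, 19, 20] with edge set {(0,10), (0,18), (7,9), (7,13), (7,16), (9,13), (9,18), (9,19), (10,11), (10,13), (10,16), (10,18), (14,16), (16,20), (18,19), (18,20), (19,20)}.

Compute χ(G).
Clique number ω(G) = 3 (lower bound: χ ≥ ω).
The clique on [7, 9, 13] has size 3, forcing χ ≥ 3, and the coloring below uses 3 colors, so χ(G) = 3.
A valid 3-coloring: color 1: [11, 13, 16, 18]; color 2: [9, 10, 14, 20]; color 3: [0, 7, 19].

χ(G) = 3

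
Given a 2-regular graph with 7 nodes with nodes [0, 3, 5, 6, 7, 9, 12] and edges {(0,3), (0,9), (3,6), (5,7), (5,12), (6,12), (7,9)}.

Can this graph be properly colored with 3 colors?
A valid 3-coloring: color 1: [0, 6, 7]; color 2: [3, 5, 9]; color 3: [12].
(χ(G) = 3 ≤ 3.)

Yes, G is 3-colorable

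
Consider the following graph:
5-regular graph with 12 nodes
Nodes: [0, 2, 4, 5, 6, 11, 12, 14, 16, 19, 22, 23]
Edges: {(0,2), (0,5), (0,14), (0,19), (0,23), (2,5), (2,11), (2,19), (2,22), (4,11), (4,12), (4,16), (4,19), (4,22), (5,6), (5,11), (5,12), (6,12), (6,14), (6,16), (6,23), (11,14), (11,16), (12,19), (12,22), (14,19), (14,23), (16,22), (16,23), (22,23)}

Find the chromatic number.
χ(G) = 4

Clique number ω(G) = 3 (lower bound: χ ≥ ω).
Suppose a proper 3-coloring c exists. The clique [0, 2, 5] takes 3 distinct colors; by symmetry let c(0) = 1, c(2) = 2, c(5) = 3.
- Vertex 11: neighbors [2, 5] already have colors [2, 3] ⇒ c(11) = 1.
- Vertex 19: neighbors [0, 2] already have colors [1, 2] ⇒ c(19) = 3.
- Vertex 4: neighbors [11, 19] already have colors [1, 3] ⇒ c(4) = 2.
- Vertex 16: neighbors [11, 4] already have colors [1, 2] ⇒ c(16) = 3.
- Vertex 23: neighbors [0, 16] already have colors [1, 3] ⇒ c(23) = 2.
- Vertex 14: neighbors [0, 23, 19] already have colors [1, 2, 3] — all 3 colors blocked. Contradiction.
The forced assignments end in a contradiction, so G has no proper 3-coloring (χ ≥ 4).
The coloring below uses 4 colors, so χ(G) = 4.
A valid 4-coloring: color 1: [2, 12, 14, 16]; color 2: [0, 6, 11, 22]; color 3: [4, 5, 23]; color 4: [19].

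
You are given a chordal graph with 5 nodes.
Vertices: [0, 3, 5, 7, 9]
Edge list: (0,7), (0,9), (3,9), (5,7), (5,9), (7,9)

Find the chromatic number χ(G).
χ(G) = 3

Clique number ω(G) = 3 (lower bound: χ ≥ ω).
The clique on [0, 7, 9] has size 3, forcing χ ≥ 3, and the coloring below uses 3 colors, so χ(G) = 3.
A valid 3-coloring: color 1: [9]; color 2: [3, 7]; color 3: [0, 5].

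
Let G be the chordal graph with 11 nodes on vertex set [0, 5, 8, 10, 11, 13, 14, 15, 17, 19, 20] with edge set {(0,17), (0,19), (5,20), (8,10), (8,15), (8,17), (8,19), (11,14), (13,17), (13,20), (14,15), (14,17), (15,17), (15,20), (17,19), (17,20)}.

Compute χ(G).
Clique number ω(G) = 3 (lower bound: χ ≥ ω).
The clique on [0, 17, 19] has size 3, forcing χ ≥ 3, and the coloring below uses 3 colors, so χ(G) = 3.
A valid 3-coloring: color 1: [5, 10, 11, 17]; color 2: [13, 15, 19]; color 3: [0, 8, 14, 20].

χ(G) = 3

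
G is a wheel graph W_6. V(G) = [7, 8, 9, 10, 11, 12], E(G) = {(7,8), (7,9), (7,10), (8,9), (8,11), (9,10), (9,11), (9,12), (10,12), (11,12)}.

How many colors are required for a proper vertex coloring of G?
χ(G) = 4

Clique number ω(G) = 3 (lower bound: χ ≥ ω).
Odd cycle [7, 8, 11, 12, 10] needs 3 colors (χ ≥ 3).
Vertex 9 is adjacent to every vertex of [7, 8, 10, 11, 12], which already need 3 colors among themselves, so 9 needs a new color (χ ≥ 4).
The coloring below uses 4 colors, so χ(G) = 4.
A valid 4-coloring: color 1: [9]; color 2: [7, 12]; color 3: [8, 10]; color 4: [11].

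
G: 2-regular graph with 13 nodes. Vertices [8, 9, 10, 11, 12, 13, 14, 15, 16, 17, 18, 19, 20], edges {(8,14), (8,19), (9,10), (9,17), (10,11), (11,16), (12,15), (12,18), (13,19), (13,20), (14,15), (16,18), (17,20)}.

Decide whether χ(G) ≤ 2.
No, G is not 2-colorable

Odd cycle [8, 14, 15, 12, 18, 16, 11, 10, 9, 17, 20, 13, 19] needs 3 colors (χ ≥ 3).
Hence χ(G) ≥ 3 > 2, so no proper 2-coloring exists.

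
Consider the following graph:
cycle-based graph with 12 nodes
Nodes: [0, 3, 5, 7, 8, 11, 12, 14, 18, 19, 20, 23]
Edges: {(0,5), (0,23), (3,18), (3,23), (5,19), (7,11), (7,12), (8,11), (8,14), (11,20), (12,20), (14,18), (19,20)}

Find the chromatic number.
Clique number ω(G) = 2 (lower bound: χ ≥ ω).
The graph is bipartite (no odd cycle), so 2 colors suffice: χ(G) = 2.
A valid 2-coloring: color 1: [0, 3, 11, 12, 14, 19]; color 2: [5, 7, 8, 18, 20, 23].

χ(G) = 2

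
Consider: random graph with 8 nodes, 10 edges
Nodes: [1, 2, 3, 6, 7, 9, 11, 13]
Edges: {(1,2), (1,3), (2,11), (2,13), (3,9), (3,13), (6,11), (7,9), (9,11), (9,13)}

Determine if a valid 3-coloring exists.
Yes, G is 3-colorable

A valid 3-coloring: color 1: [2, 6, 9]; color 2: [3, 7, 11]; color 3: [1, 13].
(χ(G) = 3 ≤ 3.)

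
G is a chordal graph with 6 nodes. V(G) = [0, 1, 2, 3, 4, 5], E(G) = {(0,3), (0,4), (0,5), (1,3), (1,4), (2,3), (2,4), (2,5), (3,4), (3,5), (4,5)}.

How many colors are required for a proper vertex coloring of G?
Clique number ω(G) = 4 (lower bound: χ ≥ ω).
The clique on [0, 3, 4, 5] has size 4, forcing χ ≥ 4, and the coloring below uses 4 colors, so χ(G) = 4.
A valid 4-coloring: color 1: [4]; color 2: [3]; color 3: [1, 5]; color 4: [0, 2].

χ(G) = 4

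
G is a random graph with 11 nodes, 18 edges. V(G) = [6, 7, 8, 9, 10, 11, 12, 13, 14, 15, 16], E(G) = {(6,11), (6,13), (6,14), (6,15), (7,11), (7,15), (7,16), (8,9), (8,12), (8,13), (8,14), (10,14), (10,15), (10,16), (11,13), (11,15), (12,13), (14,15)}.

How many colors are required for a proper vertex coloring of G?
χ(G) = 3

Clique number ω(G) = 3 (lower bound: χ ≥ ω).
The clique on [8, 12, 13] has size 3, forcing χ ≥ 3, and the coloring below uses 3 colors, so χ(G) = 3.
A valid 3-coloring: color 1: [9, 13, 15, 16]; color 2: [6, 7, 8, 10]; color 3: [11, 12, 14].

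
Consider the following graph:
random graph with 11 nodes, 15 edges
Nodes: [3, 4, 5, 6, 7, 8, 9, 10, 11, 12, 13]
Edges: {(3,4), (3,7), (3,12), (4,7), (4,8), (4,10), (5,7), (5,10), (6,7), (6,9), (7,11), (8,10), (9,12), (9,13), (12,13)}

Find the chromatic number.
χ(G) = 3

Clique number ω(G) = 3 (lower bound: χ ≥ ω).
The clique on [3, 4, 7] has size 3, forcing χ ≥ 3, and the coloring below uses 3 colors, so χ(G) = 3.
A valid 3-coloring: color 1: [7, 10, 12]; color 2: [4, 5, 9, 11]; color 3: [3, 6, 8, 13].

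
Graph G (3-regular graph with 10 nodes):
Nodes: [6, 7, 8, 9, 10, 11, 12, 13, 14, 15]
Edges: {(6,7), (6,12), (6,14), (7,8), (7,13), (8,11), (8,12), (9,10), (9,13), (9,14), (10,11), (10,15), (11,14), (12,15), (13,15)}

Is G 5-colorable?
A valid 5-coloring: color 1: [7, 9, 11, 12]; color 2: [6, 8, 10, 13]; color 3: [14, 15].
(χ(G) = 3 ≤ 5.)

Yes, G is 5-colorable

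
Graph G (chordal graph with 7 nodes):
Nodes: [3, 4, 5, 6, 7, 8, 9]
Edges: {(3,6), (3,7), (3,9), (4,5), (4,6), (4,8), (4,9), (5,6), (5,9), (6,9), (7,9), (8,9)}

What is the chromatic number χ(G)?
Clique number ω(G) = 4 (lower bound: χ ≥ ω).
The clique on [4, 5, 6, 9] has size 4, forcing χ ≥ 4, and the coloring below uses 4 colors, so χ(G) = 4.
A valid 4-coloring: color 1: [9]; color 2: [3, 4]; color 3: [6, 7, 8]; color 4: [5].

χ(G) = 4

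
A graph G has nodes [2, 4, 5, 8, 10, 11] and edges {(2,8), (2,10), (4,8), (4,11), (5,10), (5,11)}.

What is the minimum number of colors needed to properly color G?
Clique number ω(G) = 2 (lower bound: χ ≥ ω).
The graph is bipartite (no odd cycle), so 2 colors suffice: χ(G) = 2.
A valid 2-coloring: color 1: [8, 10, 11]; color 2: [2, 4, 5].

χ(G) = 2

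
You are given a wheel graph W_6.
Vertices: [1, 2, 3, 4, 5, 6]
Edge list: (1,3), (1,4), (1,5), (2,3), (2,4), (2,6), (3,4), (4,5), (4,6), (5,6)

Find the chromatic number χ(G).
Clique number ω(G) = 3 (lower bound: χ ≥ ω).
Odd cycle [2, 6, 5, 1, 3] needs 3 colors (χ ≥ 3).
Vertex 4 is adjacent to every vertex of [1, 2, 3, 5, 6], which already need 3 colors among themselves, so 4 needs a new color (χ ≥ 4).
The coloring below uses 4 colors, so χ(G) = 4.
A valid 4-coloring: color 1: [4]; color 2: [1, 2]; color 3: [3, 6]; color 4: [5].

χ(G) = 4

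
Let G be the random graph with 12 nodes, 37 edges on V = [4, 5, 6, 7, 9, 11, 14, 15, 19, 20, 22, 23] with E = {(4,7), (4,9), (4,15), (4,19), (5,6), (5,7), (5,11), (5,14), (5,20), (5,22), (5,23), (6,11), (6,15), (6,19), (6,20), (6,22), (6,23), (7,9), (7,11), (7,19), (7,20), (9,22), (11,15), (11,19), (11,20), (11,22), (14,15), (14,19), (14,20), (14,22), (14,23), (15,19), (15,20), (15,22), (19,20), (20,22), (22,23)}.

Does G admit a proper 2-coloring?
The clique on vertices [6, 11, 15, 19, 20] has size 5 > 2, so it alone needs 5 colors.

No, G is not 2-colorable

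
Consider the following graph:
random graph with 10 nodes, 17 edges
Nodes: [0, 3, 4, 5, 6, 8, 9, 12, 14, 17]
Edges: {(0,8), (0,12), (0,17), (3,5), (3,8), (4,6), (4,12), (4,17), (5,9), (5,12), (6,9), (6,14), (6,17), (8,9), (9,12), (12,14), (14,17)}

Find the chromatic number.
Clique number ω(G) = 3 (lower bound: χ ≥ ω).
The clique on [4, 6, 17] has size 3, forcing χ ≥ 3, and the coloring below uses 3 colors, so χ(G) = 3.
A valid 3-coloring: color 1: [6, 8, 12]; color 2: [3, 9, 17]; color 3: [0, 4, 5, 14].

χ(G) = 3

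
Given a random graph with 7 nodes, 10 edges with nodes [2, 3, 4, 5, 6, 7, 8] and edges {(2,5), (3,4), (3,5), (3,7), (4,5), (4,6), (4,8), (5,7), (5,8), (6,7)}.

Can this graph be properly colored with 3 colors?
A valid 3-coloring: color 1: [5, 6]; color 2: [2, 4, 7]; color 3: [3, 8].
(χ(G) = 3 ≤ 3.)

Yes, G is 3-colorable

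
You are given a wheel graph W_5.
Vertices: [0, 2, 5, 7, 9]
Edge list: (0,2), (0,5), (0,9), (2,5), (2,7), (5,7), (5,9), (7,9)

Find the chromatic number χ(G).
χ(G) = 3

Clique number ω(G) = 3 (lower bound: χ ≥ ω).
The clique on [0, 5, 9] has size 3, forcing χ ≥ 3, and the coloring below uses 3 colors, so χ(G) = 3.
A valid 3-coloring: color 1: [5]; color 2: [2, 9]; color 3: [0, 7].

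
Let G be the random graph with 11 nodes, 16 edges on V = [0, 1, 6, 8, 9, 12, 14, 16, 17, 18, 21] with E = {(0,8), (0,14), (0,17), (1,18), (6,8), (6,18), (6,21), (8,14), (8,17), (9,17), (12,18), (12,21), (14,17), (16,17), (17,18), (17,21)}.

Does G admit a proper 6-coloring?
A valid 6-coloring: color 1: [1, 6, 12, 17]; color 2: [8, 9, 16, 18, 21]; color 3: [0]; color 4: [14].
(χ(G) = 4 ≤ 6.)

Yes, G is 6-colorable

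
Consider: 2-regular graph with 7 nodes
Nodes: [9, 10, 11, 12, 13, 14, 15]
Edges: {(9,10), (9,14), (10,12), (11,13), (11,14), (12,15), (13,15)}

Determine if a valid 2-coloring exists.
No, G is not 2-colorable

Odd cycle [13, 15, 12, 10, 9, 14, 11] needs 3 colors (χ ≥ 3).
Hence χ(G) ≥ 3 > 2, so no proper 2-coloring exists.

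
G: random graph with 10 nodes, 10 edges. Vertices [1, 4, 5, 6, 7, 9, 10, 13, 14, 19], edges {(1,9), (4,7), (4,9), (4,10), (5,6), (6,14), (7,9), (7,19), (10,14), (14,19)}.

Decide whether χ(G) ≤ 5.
A valid 5-coloring: color 1: [1, 5, 7, 13, 14]; color 2: [4, 6, 19]; color 3: [9, 10].
(χ(G) = 3 ≤ 5.)

Yes, G is 5-colorable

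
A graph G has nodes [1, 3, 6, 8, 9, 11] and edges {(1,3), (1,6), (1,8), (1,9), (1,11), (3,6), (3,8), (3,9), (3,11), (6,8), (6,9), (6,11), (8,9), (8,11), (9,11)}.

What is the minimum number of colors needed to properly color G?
χ(G) = 6

Clique number ω(G) = 6 (lower bound: χ ≥ ω).
The clique on [1, 3, 6, 8, 9, 11] has size 6, forcing χ ≥ 6, and the coloring below uses 6 colors, so χ(G) = 6.
A valid 6-coloring: color 1: [1]; color 2: [8]; color 3: [3]; color 4: [6]; color 5: [11]; color 6: [9].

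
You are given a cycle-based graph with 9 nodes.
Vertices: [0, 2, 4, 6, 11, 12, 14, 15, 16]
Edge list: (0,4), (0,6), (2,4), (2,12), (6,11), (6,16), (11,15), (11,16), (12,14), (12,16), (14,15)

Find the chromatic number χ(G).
χ(G) = 3

Clique number ω(G) = 3 (lower bound: χ ≥ ω).
The clique on [6, 11, 16] has size 3, forcing χ ≥ 3, and the coloring below uses 3 colors, so χ(G) = 3.
A valid 3-coloring: color 1: [0, 2, 15, 16]; color 2: [4, 11, 12]; color 3: [6, 14].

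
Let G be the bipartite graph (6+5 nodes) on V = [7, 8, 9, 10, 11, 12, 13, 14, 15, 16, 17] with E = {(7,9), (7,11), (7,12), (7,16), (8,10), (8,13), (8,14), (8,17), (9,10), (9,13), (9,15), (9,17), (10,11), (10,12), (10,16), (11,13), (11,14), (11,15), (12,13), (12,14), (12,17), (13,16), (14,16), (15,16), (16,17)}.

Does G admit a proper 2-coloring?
Yes, G is 2-colorable

A valid 2-coloring: color 1: [8, 9, 11, 12, 16]; color 2: [7, 10, 13, 14, 15, 17].
(χ(G) = 2 ≤ 2.)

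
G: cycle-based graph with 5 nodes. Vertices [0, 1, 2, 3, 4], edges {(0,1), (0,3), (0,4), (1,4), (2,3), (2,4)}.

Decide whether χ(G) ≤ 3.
A valid 3-coloring: color 1: [3, 4]; color 2: [0, 2]; color 3: [1].
(χ(G) = 3 ≤ 3.)

Yes, G is 3-colorable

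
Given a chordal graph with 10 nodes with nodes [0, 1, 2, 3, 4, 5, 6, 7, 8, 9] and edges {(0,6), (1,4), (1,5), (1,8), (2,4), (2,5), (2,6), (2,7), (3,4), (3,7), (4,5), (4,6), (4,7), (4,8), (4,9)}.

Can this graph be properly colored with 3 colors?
Yes, G is 3-colorable

A valid 3-coloring: color 1: [0, 4]; color 2: [1, 2, 3, 9]; color 3: [5, 6, 7, 8].
(χ(G) = 3 ≤ 3.)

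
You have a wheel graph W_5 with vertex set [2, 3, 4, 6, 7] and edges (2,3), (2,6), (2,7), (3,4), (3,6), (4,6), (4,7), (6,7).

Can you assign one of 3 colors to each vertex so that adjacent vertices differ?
Yes, G is 3-colorable

A valid 3-coloring: color 1: [6]; color 2: [2, 4]; color 3: [3, 7].
(χ(G) = 3 ≤ 3.)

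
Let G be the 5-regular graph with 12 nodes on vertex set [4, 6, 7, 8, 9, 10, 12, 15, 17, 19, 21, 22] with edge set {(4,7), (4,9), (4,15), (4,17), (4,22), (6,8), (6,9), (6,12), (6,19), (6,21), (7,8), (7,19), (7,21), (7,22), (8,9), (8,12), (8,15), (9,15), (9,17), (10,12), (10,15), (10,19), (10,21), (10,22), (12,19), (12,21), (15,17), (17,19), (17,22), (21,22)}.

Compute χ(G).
χ(G) = 4

Clique number ω(G) = 4 (lower bound: χ ≥ ω).
The clique on [4, 9, 15, 17] has size 4, forcing χ ≥ 4, and the coloring below uses 4 colors, so χ(G) = 4.
A valid 4-coloring: color 1: [9, 12, 22]; color 2: [4, 8, 10]; color 3: [6, 7, 17]; color 4: [15, 19, 21].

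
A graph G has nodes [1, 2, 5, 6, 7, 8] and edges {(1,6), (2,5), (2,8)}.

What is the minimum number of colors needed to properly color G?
χ(G) = 2

Clique number ω(G) = 2 (lower bound: χ ≥ ω).
The graph is bipartite (no odd cycle), so 2 colors suffice: χ(G) = 2.
A valid 2-coloring: color 1: [2, 6, 7]; color 2: [1, 5, 8].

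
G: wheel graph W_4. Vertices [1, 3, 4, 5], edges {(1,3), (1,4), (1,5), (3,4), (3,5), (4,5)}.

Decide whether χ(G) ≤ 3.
No, G is not 3-colorable

The clique on vertices [1, 3, 4, 5] has size 4 > 3, so it alone needs 4 colors.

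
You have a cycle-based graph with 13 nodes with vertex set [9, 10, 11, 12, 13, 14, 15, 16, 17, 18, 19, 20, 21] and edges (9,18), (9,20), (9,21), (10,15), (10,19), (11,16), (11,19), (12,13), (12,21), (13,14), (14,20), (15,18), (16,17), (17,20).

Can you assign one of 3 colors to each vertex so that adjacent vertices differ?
Yes, G is 3-colorable

A valid 3-coloring: color 1: [9, 12, 14, 15, 17, 19]; color 2: [10, 11, 13, 18, 20, 21]; color 3: [16].
(χ(G) = 3 ≤ 3.)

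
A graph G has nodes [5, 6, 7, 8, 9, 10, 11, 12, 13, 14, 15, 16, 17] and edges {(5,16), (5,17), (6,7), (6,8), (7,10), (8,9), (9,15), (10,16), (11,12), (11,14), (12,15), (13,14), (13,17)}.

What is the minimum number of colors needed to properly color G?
Clique number ω(G) = 2 (lower bound: χ ≥ ω).
Odd cycle [5, 16, 10, 7, 6, 8, 9, 15, 12, 11, 14, 13, 17] needs 3 colors (χ ≥ 3).
The coloring below uses 3 colors, so χ(G) = 3.
A valid 3-coloring: color 1: [7, 8, 11, 13, 15, 16]; color 2: [5, 6, 9, 10, 12, 14]; color 3: [17].

χ(G) = 3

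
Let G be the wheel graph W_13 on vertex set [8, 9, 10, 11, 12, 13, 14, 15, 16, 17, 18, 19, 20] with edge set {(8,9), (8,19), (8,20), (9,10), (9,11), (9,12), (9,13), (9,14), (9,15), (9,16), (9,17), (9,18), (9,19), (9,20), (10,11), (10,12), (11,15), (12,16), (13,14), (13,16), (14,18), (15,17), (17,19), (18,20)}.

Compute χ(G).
χ(G) = 3

Clique number ω(G) = 3 (lower bound: χ ≥ ω).
The clique on [8, 9, 19] has size 3, forcing χ ≥ 3, and the coloring below uses 3 colors, so χ(G) = 3.
A valid 3-coloring: color 1: [9]; color 2: [10, 14, 15, 16, 19, 20]; color 3: [8, 11, 12, 13, 17, 18].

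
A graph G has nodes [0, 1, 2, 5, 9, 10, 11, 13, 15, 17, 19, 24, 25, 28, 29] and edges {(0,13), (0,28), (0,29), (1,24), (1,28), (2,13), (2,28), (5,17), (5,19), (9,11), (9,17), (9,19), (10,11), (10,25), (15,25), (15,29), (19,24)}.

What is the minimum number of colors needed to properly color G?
Clique number ω(G) = 2 (lower bound: χ ≥ ω).
Odd cycle [10, 11, 9, 19, 24, 1, 28, 0, 29, 15, 25] needs 3 colors (χ ≥ 3).
The coloring below uses 3 colors, so χ(G) = 3.
A valid 3-coloring: color 1: [5, 9, 10, 13, 15, 24, 28]; color 2: [0, 1, 2, 11, 17, 19, 25]; color 3: [29].

χ(G) = 3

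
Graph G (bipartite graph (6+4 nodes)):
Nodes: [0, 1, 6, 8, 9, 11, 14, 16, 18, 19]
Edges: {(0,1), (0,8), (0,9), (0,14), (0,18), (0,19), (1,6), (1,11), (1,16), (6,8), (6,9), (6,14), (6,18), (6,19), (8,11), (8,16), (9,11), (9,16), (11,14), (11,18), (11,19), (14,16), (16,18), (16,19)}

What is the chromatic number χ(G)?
Clique number ω(G) = 2 (lower bound: χ ≥ ω).
The graph is bipartite (no odd cycle), so 2 colors suffice: χ(G) = 2.
A valid 2-coloring: color 1: [0, 6, 11, 16]; color 2: [1, 8, 9, 14, 18, 19].

χ(G) = 2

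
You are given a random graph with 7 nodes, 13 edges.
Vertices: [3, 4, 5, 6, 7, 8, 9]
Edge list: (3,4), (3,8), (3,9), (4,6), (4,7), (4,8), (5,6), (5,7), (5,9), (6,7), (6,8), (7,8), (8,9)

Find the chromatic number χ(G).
χ(G) = 4

Clique number ω(G) = 4 (lower bound: χ ≥ ω).
The clique on [4, 6, 7, 8] has size 4, forcing χ ≥ 4, and the coloring below uses 4 colors, so χ(G) = 4.
A valid 4-coloring: color 1: [5, 8]; color 2: [3, 6]; color 3: [4, 9]; color 4: [7].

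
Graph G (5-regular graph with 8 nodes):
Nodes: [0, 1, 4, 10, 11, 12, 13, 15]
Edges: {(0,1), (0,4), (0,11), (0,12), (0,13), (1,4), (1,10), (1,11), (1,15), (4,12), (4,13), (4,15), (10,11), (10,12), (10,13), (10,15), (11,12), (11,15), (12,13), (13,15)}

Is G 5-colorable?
A valid 5-coloring: color 1: [11, 13]; color 2: [1, 12]; color 3: [4, 10]; color 4: [0, 15].
(χ(G) = 4 ≤ 5.)

Yes, G is 5-colorable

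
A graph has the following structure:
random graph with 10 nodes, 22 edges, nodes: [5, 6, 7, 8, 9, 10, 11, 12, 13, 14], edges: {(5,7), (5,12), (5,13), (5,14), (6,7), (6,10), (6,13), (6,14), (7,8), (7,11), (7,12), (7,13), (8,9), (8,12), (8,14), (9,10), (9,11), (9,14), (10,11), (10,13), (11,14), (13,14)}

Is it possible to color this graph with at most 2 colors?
The clique on vertices [8, 9, 14] has size 3 > 2, so it alone needs 3 colors.

No, G is not 2-colorable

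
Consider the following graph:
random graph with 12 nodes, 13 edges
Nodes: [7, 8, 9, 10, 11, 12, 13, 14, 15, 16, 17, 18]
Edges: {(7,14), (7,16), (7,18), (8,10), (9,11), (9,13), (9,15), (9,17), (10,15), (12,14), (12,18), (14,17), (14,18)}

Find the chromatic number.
Clique number ω(G) = 3 (lower bound: χ ≥ ω).
The clique on [7, 14, 18] has size 3, forcing χ ≥ 3, and the coloring below uses 3 colors, so χ(G) = 3.
A valid 3-coloring: color 1: [9, 10, 14, 16]; color 2: [7, 8, 11, 12, 13, 15, 17]; color 3: [18].

χ(G) = 3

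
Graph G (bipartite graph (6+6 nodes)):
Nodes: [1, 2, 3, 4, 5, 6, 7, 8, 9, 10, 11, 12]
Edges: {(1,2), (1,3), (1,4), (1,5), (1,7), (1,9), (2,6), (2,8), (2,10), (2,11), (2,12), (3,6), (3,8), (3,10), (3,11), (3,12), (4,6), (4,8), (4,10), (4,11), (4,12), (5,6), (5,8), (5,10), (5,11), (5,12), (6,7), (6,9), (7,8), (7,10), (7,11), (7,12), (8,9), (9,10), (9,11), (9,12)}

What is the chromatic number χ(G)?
Clique number ω(G) = 2 (lower bound: χ ≥ ω).
The graph is bipartite (no odd cycle), so 2 colors suffice: χ(G) = 2.
A valid 2-coloring: color 1: [1, 6, 8, 10, 11, 12]; color 2: [2, 3, 4, 5, 7, 9].

χ(G) = 2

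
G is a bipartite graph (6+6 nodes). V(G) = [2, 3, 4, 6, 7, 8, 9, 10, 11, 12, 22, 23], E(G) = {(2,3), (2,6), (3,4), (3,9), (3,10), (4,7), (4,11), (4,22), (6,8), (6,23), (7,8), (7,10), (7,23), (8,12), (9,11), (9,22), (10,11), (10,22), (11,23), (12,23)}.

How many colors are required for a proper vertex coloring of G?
Clique number ω(G) = 2 (lower bound: χ ≥ ω).
The graph is bipartite (no odd cycle), so 2 colors suffice: χ(G) = 2.
A valid 2-coloring: color 1: [2, 4, 8, 9, 10, 23]; color 2: [3, 6, 7, 11, 12, 22].

χ(G) = 2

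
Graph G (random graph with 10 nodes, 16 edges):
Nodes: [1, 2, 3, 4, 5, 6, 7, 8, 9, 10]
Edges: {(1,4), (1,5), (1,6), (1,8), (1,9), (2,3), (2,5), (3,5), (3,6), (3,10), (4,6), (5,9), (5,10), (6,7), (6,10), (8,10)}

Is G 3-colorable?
Yes, G is 3-colorable

A valid 3-coloring: color 1: [5, 6, 8]; color 2: [1, 2, 7, 10]; color 3: [3, 4, 9].
(χ(G) = 3 ≤ 3.)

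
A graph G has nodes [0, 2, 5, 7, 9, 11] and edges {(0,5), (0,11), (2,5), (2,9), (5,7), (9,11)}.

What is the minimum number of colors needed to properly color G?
Clique number ω(G) = 2 (lower bound: χ ≥ ω).
Odd cycle [9, 11, 0, 5, 2] needs 3 colors (χ ≥ 3).
The coloring below uses 3 colors, so χ(G) = 3.
A valid 3-coloring: color 1: [5, 9]; color 2: [0, 2, 7]; color 3: [11].

χ(G) = 3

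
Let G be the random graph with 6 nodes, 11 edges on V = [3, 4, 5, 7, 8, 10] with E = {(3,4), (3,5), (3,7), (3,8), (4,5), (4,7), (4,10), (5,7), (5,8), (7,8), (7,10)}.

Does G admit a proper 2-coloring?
The clique on vertices [3, 5, 7, 8] has size 4 > 2, so it alone needs 4 colors.

No, G is not 2-colorable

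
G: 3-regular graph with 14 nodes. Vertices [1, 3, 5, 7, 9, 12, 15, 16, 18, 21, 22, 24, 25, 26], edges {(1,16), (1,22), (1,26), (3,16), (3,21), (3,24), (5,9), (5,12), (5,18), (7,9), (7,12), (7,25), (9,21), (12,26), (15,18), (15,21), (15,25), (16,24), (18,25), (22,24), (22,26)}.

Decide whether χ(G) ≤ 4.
Yes, G is 4-colorable

A valid 4-coloring: color 1: [1, 3, 9, 12, 18]; color 2: [5, 7, 15, 24, 26]; color 3: [16, 21, 22, 25].
(χ(G) = 3 ≤ 4.)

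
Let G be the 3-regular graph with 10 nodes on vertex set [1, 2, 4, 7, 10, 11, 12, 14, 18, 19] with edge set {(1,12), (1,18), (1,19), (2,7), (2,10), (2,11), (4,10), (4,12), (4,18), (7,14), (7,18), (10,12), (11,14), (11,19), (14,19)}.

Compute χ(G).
Clique number ω(G) = 3 (lower bound: χ ≥ ω).
The clique on [4, 10, 12] has size 3, forcing χ ≥ 3, and the coloring below uses 3 colors, so χ(G) = 3.
A valid 3-coloring: color 1: [1, 2, 4, 14]; color 2: [7, 10, 19]; color 3: [11, 12, 18].

χ(G) = 3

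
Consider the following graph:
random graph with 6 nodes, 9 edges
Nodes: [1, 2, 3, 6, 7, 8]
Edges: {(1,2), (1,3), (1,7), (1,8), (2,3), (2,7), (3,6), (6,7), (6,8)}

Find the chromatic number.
χ(G) = 3

Clique number ω(G) = 3 (lower bound: χ ≥ ω).
The clique on [1, 2, 3] has size 3, forcing χ ≥ 3, and the coloring below uses 3 colors, so χ(G) = 3.
A valid 3-coloring: color 1: [1, 6]; color 2: [3, 7, 8]; color 3: [2].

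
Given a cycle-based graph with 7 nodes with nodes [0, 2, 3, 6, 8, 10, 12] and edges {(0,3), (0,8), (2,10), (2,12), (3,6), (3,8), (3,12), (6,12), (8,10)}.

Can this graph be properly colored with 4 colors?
Yes, G is 4-colorable

A valid 4-coloring: color 1: [3, 10]; color 2: [8, 12]; color 3: [0, 2, 6].
(χ(G) = 3 ≤ 4.)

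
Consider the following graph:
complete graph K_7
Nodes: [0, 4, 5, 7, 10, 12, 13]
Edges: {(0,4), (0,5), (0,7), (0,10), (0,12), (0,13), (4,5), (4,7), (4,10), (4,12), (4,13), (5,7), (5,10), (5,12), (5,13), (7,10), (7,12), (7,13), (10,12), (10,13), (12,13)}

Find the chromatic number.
χ(G) = 7

Clique number ω(G) = 7 (lower bound: χ ≥ ω).
The clique on [0, 4, 5, 7, 10, 12, 13] has size 7, forcing χ ≥ 7, and the coloring below uses 7 colors, so χ(G) = 7.
A valid 7-coloring: color 1: [0]; color 2: [7]; color 3: [13]; color 4: [4]; color 5: [12]; color 6: [10]; color 7: [5].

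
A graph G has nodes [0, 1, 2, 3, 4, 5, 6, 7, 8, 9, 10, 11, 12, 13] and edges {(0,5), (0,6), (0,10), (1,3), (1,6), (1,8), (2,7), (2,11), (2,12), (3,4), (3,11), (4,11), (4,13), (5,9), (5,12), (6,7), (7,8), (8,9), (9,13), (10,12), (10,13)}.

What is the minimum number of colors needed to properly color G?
χ(G) = 3

Clique number ω(G) = 3 (lower bound: χ ≥ ω).
The clique on [3, 4, 11] has size 3, forcing χ ≥ 3, and the coloring below uses 3 colors, so χ(G) = 3.
A valid 3-coloring: color 1: [2, 4, 5, 6, 8, 10]; color 2: [0, 1, 7, 9, 11, 12]; color 3: [3, 13].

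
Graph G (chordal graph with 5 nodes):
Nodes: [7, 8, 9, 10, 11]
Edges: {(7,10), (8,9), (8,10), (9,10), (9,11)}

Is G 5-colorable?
Yes, G is 5-colorable

A valid 5-coloring: color 1: [10, 11]; color 2: [7, 9]; color 3: [8].
(χ(G) = 3 ≤ 5.)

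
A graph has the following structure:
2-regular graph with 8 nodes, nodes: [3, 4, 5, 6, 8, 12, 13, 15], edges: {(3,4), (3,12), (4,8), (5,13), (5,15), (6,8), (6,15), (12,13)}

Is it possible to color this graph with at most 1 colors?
No, G is not 1-colorable

Edge (3,12) forces its endpoints to differ, so 1 color is not enough.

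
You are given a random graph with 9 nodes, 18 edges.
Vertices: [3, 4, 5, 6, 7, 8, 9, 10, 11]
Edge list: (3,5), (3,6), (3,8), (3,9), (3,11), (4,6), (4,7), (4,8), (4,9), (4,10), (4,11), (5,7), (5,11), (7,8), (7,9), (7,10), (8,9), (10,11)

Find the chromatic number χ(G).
Clique number ω(G) = 4 (lower bound: χ ≥ ω).
The clique on [4, 7, 8, 9] has size 4, forcing χ ≥ 4, and the coloring below uses 4 colors, so χ(G) = 4.
A valid 4-coloring: color 1: [3, 4]; color 2: [6, 7, 11]; color 3: [5, 9, 10]; color 4: [8].

χ(G) = 4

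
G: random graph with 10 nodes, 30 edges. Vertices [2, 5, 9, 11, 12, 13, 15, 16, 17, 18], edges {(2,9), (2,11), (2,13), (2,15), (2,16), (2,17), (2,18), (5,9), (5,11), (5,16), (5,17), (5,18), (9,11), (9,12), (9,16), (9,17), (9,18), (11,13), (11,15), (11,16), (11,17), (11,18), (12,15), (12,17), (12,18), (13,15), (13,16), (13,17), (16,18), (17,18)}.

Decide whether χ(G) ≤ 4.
No, G is not 4-colorable

The clique on vertices [2, 9, 11, 16, 18] has size 5 > 4, so it alone needs 5 colors.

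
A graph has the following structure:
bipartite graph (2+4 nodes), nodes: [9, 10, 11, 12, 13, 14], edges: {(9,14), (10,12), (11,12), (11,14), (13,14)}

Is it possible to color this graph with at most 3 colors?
A valid 3-coloring: color 1: [12, 14]; color 2: [9, 10, 11, 13].
(χ(G) = 2 ≤ 3.)

Yes, G is 3-colorable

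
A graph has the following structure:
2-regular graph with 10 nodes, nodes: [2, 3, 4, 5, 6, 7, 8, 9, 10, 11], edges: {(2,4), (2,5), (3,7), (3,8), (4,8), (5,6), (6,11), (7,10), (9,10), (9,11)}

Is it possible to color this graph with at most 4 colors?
A valid 4-coloring: color 1: [3, 4, 5, 10, 11]; color 2: [2, 6, 7, 8, 9].
(χ(G) = 2 ≤ 4.)

Yes, G is 4-colorable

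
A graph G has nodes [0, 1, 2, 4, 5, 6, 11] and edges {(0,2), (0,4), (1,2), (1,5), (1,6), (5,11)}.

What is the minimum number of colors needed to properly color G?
Clique number ω(G) = 2 (lower bound: χ ≥ ω).
The graph is bipartite (no odd cycle), so 2 colors suffice: χ(G) = 2.
A valid 2-coloring: color 1: [0, 1, 11]; color 2: [2, 4, 5, 6].

χ(G) = 2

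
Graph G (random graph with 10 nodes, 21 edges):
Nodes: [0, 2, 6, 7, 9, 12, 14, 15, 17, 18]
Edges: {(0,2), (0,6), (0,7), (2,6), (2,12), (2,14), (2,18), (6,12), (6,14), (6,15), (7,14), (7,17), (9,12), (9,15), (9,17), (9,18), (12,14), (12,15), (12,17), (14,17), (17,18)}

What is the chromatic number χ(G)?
Clique number ω(G) = 4 (lower bound: χ ≥ ω).
The clique on [2, 6, 12, 14] has size 4, forcing χ ≥ 4, and the coloring below uses 4 colors, so χ(G) = 4.
A valid 4-coloring: color 1: [0, 12, 18]; color 2: [6, 17]; color 3: [9, 14]; color 4: [2, 7, 15].

χ(G) = 4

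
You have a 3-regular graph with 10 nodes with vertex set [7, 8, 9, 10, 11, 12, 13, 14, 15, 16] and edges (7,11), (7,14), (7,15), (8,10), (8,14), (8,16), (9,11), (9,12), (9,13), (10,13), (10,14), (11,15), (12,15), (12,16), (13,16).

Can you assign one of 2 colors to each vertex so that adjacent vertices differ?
The clique on vertices [7, 11, 15] has size 3 > 2, so it alone needs 3 colors.

No, G is not 2-colorable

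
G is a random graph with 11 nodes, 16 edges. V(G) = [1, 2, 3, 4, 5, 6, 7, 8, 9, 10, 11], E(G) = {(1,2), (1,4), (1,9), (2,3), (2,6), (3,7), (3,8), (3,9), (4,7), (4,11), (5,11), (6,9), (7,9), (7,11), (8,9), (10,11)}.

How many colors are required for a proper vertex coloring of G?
Clique number ω(G) = 3 (lower bound: χ ≥ ω).
The clique on [4, 7, 11] has size 3, forcing χ ≥ 3, and the coloring below uses 3 colors, so χ(G) = 3.
A valid 3-coloring: color 1: [2, 9, 11]; color 2: [3, 4, 5, 6, 10]; color 3: [1, 7, 8].

χ(G) = 3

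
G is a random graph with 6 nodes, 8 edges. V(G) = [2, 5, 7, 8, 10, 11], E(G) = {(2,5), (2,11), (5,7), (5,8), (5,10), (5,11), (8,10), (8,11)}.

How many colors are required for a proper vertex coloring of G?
Clique number ω(G) = 3 (lower bound: χ ≥ ω).
The clique on [5, 8, 10] has size 3, forcing χ ≥ 3, and the coloring below uses 3 colors, so χ(G) = 3.
A valid 3-coloring: color 1: [5]; color 2: [2, 7, 8]; color 3: [10, 11].

χ(G) = 3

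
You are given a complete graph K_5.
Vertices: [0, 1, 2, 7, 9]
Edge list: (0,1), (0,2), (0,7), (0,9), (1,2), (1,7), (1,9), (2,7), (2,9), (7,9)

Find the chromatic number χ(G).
χ(G) = 5

Clique number ω(G) = 5 (lower bound: χ ≥ ω).
The clique on [0, 1, 2, 7, 9] has size 5, forcing χ ≥ 5, and the coloring below uses 5 colors, so χ(G) = 5.
A valid 5-coloring: color 1: [2]; color 2: [0]; color 3: [1]; color 4: [7]; color 5: [9].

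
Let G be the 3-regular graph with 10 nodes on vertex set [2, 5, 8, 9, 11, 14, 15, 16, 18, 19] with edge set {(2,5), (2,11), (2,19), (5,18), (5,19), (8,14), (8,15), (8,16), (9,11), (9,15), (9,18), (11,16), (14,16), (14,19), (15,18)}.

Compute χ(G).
Clique number ω(G) = 3 (lower bound: χ ≥ ω).
The clique on [2, 5, 19] has size 3, forcing χ ≥ 3, and the coloring below uses 3 colors, so χ(G) = 3.
A valid 3-coloring: color 1: [8, 11, 18, 19]; color 2: [2, 9, 14]; color 3: [5, 15, 16].

χ(G) = 3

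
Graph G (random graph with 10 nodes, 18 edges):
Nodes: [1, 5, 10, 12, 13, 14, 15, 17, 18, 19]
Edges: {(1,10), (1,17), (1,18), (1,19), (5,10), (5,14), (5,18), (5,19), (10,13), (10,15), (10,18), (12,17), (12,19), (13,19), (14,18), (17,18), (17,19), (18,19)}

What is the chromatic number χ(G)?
χ(G) = 4

Clique number ω(G) = 4 (lower bound: χ ≥ ω).
The clique on [1, 17, 18, 19] has size 4, forcing χ ≥ 4, and the coloring below uses 4 colors, so χ(G) = 4.
A valid 4-coloring: color 1: [10, 14, 19]; color 2: [12, 13, 15, 18]; color 3: [1, 5]; color 4: [17].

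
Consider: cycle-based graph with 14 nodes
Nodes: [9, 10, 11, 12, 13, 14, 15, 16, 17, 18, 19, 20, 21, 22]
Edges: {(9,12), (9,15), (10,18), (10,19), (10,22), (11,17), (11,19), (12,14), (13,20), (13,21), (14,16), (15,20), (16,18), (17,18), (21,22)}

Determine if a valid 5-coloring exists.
A valid 5-coloring: color 1: [11, 12, 13, 15, 18, 22]; color 2: [9, 10, 14, 17, 20, 21]; color 3: [16, 19].
(χ(G) = 3 ≤ 5.)

Yes, G is 5-colorable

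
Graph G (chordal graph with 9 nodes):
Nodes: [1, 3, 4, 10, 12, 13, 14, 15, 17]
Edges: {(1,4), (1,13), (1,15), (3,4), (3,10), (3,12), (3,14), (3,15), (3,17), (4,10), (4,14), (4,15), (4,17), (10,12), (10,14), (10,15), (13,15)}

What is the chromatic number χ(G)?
χ(G) = 4

Clique number ω(G) = 4 (lower bound: χ ≥ ω).
The clique on [3, 4, 10, 14] has size 4, forcing χ ≥ 4, and the coloring below uses 4 colors, so χ(G) = 4.
A valid 4-coloring: color 1: [4, 12, 13]; color 2: [1, 3]; color 3: [14, 15, 17]; color 4: [10].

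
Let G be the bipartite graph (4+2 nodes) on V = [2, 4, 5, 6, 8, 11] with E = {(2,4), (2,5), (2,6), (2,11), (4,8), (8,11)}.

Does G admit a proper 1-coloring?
No, G is not 1-colorable

Edge (8,11) forces its endpoints to differ, so 1 color is not enough.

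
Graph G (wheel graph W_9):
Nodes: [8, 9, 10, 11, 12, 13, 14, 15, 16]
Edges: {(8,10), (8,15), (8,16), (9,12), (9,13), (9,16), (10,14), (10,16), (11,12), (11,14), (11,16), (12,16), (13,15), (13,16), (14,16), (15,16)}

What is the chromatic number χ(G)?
χ(G) = 3

Clique number ω(G) = 3 (lower bound: χ ≥ ω).
The clique on [8, 10, 16] has size 3, forcing χ ≥ 3, and the coloring below uses 3 colors, so χ(G) = 3.
A valid 3-coloring: color 1: [16]; color 2: [9, 10, 11, 15]; color 3: [8, 12, 13, 14].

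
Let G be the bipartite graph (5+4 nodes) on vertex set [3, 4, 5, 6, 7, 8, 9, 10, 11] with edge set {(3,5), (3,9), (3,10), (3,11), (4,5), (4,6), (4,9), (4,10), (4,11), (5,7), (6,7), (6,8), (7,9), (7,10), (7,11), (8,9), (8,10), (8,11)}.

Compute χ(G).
χ(G) = 2

Clique number ω(G) = 2 (lower bound: χ ≥ ω).
The graph is bipartite (no odd cycle), so 2 colors suffice: χ(G) = 2.
A valid 2-coloring: color 1: [3, 4, 7, 8]; color 2: [5, 6, 9, 10, 11].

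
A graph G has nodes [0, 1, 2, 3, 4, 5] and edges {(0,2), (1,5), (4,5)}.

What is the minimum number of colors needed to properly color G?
Clique number ω(G) = 2 (lower bound: χ ≥ ω).
The graph is bipartite (no odd cycle), so 2 colors suffice: χ(G) = 2.
A valid 2-coloring: color 1: [0, 3, 5]; color 2: [1, 2, 4].

χ(G) = 2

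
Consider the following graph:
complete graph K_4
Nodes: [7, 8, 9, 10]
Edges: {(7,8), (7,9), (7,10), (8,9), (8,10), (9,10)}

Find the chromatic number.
χ(G) = 4

Clique number ω(G) = 4 (lower bound: χ ≥ ω).
The clique on [7, 8, 9, 10] has size 4, forcing χ ≥ 4, and the coloring below uses 4 colors, so χ(G) = 4.
A valid 4-coloring: color 1: [10]; color 2: [9]; color 3: [7]; color 4: [8].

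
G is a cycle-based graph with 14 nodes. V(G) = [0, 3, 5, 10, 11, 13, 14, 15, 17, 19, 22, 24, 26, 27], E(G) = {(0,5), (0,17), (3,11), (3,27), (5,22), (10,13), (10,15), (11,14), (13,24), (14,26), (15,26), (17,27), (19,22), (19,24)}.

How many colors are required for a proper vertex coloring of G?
χ(G) = 2

Clique number ω(G) = 2 (lower bound: χ ≥ ω).
The graph is bipartite (no odd cycle), so 2 colors suffice: χ(G) = 2.
A valid 2-coloring: color 1: [0, 10, 11, 22, 24, 26, 27]; color 2: [3, 5, 13, 14, 15, 17, 19].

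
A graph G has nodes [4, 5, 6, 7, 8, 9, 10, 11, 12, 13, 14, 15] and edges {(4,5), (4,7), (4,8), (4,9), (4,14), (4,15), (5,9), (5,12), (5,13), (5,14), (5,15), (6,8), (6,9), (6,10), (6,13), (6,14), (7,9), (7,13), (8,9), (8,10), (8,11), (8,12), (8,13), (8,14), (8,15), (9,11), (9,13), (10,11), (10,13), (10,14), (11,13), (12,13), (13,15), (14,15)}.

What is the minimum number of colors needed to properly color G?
χ(G) = 4

Clique number ω(G) = 4 (lower bound: χ ≥ ω).
The clique on [4, 8, 14, 15] has size 4, forcing χ ≥ 4, and the coloring below uses 4 colors, so χ(G) = 4.
A valid 4-coloring: color 1: [5, 7, 8]; color 2: [13, 14]; color 3: [9, 10, 12, 15]; color 4: [4, 6, 11].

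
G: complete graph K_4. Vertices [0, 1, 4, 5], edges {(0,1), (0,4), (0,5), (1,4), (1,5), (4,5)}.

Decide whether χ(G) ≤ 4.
A valid 4-coloring: color 1: [1]; color 2: [0]; color 3: [4]; color 4: [5].
(χ(G) = 4 ≤ 4.)

Yes, G is 4-colorable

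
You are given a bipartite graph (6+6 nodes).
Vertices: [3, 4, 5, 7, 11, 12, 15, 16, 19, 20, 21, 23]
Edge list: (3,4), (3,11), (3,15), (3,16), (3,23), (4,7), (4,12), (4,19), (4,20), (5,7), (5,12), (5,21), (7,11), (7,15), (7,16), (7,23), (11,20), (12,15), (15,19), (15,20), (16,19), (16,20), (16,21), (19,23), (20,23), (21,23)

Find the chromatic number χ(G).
χ(G) = 2

Clique number ω(G) = 2 (lower bound: χ ≥ ω).
The graph is bipartite (no odd cycle), so 2 colors suffice: χ(G) = 2.
A valid 2-coloring: color 1: [3, 7, 12, 19, 20, 21]; color 2: [4, 5, 11, 15, 16, 23].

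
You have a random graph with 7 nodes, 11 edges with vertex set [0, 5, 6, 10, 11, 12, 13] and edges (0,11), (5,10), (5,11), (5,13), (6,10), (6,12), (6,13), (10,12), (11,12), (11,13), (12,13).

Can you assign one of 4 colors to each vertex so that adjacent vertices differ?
Yes, G is 4-colorable

A valid 4-coloring: color 1: [0, 10, 13]; color 2: [6, 11]; color 3: [5, 12].
(χ(G) = 3 ≤ 4.)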